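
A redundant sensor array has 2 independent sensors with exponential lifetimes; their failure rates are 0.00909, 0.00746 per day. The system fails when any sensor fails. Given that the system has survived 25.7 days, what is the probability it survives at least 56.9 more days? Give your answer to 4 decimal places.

0.3900

Time to first failure ~ Exp(Σλ) with Σλ = 0.01655.
By memorylessness, P(T > 25.7+56.9 | T > 25.7) = P(T > 56.9) = e^(−0.01655·56.9) ≈ 0.3900.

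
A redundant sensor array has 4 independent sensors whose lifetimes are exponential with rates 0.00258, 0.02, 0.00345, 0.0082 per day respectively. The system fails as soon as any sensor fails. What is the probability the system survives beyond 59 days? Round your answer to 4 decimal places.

0.1327

The time to first failure is exponential with rate Σλ = 0.00258 + 0.02 + 0.00345 + 0.0082 = 0.03423.
P(min > 59) = e^(−0.03423·59) = e^(−2.0196) ≈ 0.1327.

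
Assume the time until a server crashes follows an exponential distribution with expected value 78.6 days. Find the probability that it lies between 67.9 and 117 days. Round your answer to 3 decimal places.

0.196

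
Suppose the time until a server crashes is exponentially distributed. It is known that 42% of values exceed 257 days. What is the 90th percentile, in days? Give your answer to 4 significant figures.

682.1

e^(−λ·257) = 0.42 ⇒ λ = −ln(0.42)/257 = 0.00337549.
90th percentile: 1 − e^(−λt) = 0.9, t = −ln(0.1)/λ = 682.149 days.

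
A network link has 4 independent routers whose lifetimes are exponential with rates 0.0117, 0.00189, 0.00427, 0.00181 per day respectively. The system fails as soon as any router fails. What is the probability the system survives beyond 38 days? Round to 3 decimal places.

0.474

The time to first failure is exponential with rate Σλ = 0.0117 + 0.00189 + 0.00427 + 0.00181 = 0.01967.
P(min > 38) = e^(−0.01967·38) = e^(−0.74746) ≈ 0.474.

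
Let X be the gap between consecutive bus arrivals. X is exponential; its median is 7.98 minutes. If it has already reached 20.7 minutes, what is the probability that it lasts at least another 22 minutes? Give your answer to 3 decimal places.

For an exponential, median = ln(2)/λ, so λ = ln 2 / 7.98 = 0.0868605 per minute.
The exponential is memoryless, so the remaining time is again Exp(λ): the condition X > 20.7 is irrelevant.
P(X > 22) = e^(−1.9109) ≈ 0.148.

0.148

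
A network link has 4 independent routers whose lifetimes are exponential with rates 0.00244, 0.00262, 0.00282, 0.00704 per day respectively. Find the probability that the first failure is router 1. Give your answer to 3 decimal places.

The time to first failure is exponential with rate Σλ = 0.00244 + 0.00262 + 0.00282 + 0.00704 = 0.01492.
P(router 1 first) = λ_1/Σλ = 0.00244/0.01492 ≈ 0.164.

0.164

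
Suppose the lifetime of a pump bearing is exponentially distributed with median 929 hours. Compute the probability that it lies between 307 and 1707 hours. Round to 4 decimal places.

0.5155

For an exponential, median = ln(2)/λ, so λ = ln 2 / 929 = 0.000746122 per hour.
P(307 < X < 1707) = e^(−λ·307) − e^(−λ·1707) = 0.79528 − 0.27981 ≈ 0.5155.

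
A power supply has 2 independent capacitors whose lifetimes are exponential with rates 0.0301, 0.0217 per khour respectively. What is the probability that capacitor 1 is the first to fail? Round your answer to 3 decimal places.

The time to first failure is exponential with rate Σλ = 0.0301 + 0.0217 = 0.0518.
P(capacitor 1 first) = λ_1/Σλ = 0.0301/0.0518 ≈ 0.581.

0.581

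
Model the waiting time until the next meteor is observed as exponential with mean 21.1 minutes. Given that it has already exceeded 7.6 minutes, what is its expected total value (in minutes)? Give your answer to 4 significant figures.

The rate is λ = 1/21.1 = 0.0473934 per minute.
By memorylessness, E[X | X > 7.6] = 7.6 + 1/λ = 7.6 + 21.1 = 28.7 minutes.

28.70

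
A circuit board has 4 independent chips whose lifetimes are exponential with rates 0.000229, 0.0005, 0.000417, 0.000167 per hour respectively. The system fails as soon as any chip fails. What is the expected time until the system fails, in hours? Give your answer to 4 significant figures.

761.6

The time to first failure is exponential with rate Σλ = 0.000229 + 0.0005 + 0.000417 + 0.000167 = 0.001313.
E[min] = 1/Σλ = 1/0.001313 = 761.615 hours.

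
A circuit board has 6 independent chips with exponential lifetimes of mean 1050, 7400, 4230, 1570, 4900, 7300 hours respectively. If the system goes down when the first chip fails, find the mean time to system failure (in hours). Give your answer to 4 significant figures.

The first failure time is exponential with rate Σλ_i = 1/1050 + 1/7400 + 1/4230 + 1/1570 + 1/4900 + 1/7300 = 0.00230193 per hour.
E[min] = 1/Σλ = 1/0.00230193 = 434.417 hours.

434.4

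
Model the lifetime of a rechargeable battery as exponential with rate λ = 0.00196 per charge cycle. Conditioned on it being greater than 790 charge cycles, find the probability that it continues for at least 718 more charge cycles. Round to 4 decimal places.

The exponential is memoryless, so the remaining time is again Exp(λ): the condition X > 790 is irrelevant.
P(X > 718) = e^(−1.4073) ≈ 0.2448.

0.2448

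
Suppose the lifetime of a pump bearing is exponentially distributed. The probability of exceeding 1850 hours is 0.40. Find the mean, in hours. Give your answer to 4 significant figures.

2019

e^(−λ·1850) = 0.40 ⇒ λ = −ln(0.40)/1850 = 0.000495292.
Mean = 1/λ = 2019.01 hours.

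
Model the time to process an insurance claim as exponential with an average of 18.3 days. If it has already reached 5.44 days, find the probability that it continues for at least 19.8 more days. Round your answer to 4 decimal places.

0.3389

The rate is λ = 1/18.3 = 0.0546448 per day.
The exponential is memoryless, so the remaining time is again Exp(λ): the condition X > 5.44 is irrelevant.
P(X > 19.8) = e^(−1.082) ≈ 0.3389.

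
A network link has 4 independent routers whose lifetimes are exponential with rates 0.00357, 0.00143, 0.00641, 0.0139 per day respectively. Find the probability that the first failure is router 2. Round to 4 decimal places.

0.0565

The time to first failure is exponential with rate Σλ = 0.00357 + 0.00143 + 0.00641 + 0.0139 = 0.02531.
P(router 2 first) = λ_2/Σλ = 0.00143/0.02531 ≈ 0.0565.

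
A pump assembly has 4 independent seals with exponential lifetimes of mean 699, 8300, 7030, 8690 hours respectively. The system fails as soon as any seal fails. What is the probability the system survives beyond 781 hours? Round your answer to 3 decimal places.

0.244

The first failure time is exponential with rate Σλ_i = 1/699 + 1/8300 + 1/7030 + 1/8690 = 0.00180842 per hour.
P(min > 781) = e^(−0.00180842·781) = e^(−1.4124) ≈ 0.244.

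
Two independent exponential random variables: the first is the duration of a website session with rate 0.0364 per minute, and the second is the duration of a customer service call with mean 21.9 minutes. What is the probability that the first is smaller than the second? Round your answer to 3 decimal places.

λ_1 = 0.0364, λ_2 = 1/21.9 = 0.0456621.
For independent exponentials, P(the first < the second) = λ_1/(λ_1+λ_2) = 0.0364/0.0820621 ≈ 0.444.

0.444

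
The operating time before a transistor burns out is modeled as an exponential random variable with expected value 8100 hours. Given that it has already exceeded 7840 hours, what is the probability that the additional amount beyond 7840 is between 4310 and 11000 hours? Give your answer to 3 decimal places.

The rate is λ = 1/8100 = 0.000123457 per hour.
Memoryless: the residual past 7840 is again Exp(λ).
P(4310 < residual < 11000) = e^(−λ·4310) − e^(−λ·11000) = 0.58737 − 0.25717 ≈ 0.330.

0.330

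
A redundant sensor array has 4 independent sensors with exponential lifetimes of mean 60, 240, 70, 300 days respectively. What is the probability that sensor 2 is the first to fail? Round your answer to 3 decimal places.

0.108

Rates: λ_i = 1/mean_i → 0.0166667, 0.00416667, 0.0142857, 0.00333333; Σλ = 0.0384524.
P(sensor 2 first) = λ_2/Σλ = 0.00416667/0.0384524 ≈ 0.108.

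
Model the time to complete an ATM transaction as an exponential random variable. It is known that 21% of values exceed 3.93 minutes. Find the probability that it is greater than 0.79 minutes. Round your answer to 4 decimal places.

0.7307

e^(−λ·3.93) = 0.21 ⇒ λ = −ln(0.21)/3.93 = 0.397111.
P(X > 0.79) = e^(−0.397111·0.79) = e^(−0.31372) ≈ 0.7307.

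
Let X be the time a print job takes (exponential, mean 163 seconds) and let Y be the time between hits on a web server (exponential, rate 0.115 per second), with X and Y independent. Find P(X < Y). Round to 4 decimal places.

λ_1 = 1/163 = 0.00613497, λ_2 = 0.115.
For independent exponentials, P(X < Y) = λ_1/(λ_1+λ_2) = 0.00613497/0.121135 ≈ 0.0506.

0.0506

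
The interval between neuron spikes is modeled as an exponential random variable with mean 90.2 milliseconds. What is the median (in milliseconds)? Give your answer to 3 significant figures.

62.5

The rate is λ = 1/90.2 = 0.0110865 per millisecond.
Set 1 − e^(−λt) = 0.5, so t = −ln(0.5)/λ = 0.69315/0.0110865 ≈ 62.5219 milliseconds.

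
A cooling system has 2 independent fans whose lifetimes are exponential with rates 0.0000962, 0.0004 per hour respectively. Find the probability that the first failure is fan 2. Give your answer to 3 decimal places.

The time to first failure is exponential with rate Σλ = 0.0000962 + 0.0004 = 0.0004962.
P(fan 2 first) = λ_2/Σλ = 0.0004/0.0004962 ≈ 0.806.

0.806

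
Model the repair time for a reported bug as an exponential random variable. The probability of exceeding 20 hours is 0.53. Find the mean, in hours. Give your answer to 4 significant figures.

31.50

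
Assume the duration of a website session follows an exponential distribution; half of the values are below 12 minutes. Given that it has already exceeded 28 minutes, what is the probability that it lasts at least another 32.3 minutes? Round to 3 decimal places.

0.155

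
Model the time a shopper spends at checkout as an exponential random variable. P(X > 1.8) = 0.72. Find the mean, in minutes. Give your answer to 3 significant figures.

5.48

e^(−λ·1.8) = 0.72 ⇒ λ = −ln(0.72)/1.8 = 0.182502.
Mean = 1/λ = 5.47938 minutes.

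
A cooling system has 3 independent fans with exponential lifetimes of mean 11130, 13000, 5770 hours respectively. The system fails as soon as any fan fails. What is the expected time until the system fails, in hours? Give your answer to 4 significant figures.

The first failure time is exponential with rate Σλ_i = 1/11130 + 1/13000 + 1/5770 = 0.000340081 per hour.
E[min] = 1/Σλ = 1/0.000340081 = 2940.48 hours.

2940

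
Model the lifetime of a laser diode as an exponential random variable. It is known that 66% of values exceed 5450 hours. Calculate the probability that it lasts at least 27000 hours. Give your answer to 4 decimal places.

0.1276

e^(−λ·5450) = 0.66 ⇒ λ = −ln(0.66)/5450 = 0.0000762414.
P(X > 27000) = e^(−0.0000762414·27000) = e^(−2.0585) ≈ 0.1276.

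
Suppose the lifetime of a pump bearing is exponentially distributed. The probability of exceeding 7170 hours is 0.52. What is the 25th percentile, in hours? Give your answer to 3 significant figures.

e^(−λ·7170) = 0.52 ⇒ λ = −ln(0.52)/7170 = 0.0000912031.
25th percentile: 1 − e^(−λt) = 0.25, t = −ln(0.75)/λ = 3154.3 hours.

3150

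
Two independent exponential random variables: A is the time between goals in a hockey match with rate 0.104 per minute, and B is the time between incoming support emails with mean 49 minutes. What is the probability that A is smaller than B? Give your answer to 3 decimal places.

0.836

λ_1 = 0.104, λ_2 = 1/49 = 0.0204082.
For independent exponentials, P(A < B) = λ_1/(λ_1+λ_2) = 0.104/0.124408 ≈ 0.836.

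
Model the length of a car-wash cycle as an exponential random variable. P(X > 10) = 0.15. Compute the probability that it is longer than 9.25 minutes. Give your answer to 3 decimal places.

e^(−λ·10) = 0.15 ⇒ λ = −ln(0.15)/10 = 0.189712.
P(X > 9.25) = e^(−0.189712·9.25) = e^(−1.7548) ≈ 0.173.

0.173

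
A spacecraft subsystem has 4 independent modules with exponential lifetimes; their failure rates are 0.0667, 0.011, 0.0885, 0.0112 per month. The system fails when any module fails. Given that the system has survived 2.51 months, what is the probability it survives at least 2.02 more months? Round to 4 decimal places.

Time to first failure ~ Exp(Σλ) with Σλ = 0.1774.
By memorylessness, P(T > 2.51+2.02 | T > 2.51) = P(T > 2.02) = e^(−0.1774·2.02) ≈ 0.6988.

0.6988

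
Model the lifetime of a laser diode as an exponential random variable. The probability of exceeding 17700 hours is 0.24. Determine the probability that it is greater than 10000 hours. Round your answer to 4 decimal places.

e^(−λ·17700) = 0.24 ⇒ λ = −ln(0.24)/17700 = 0.000080628.
P(X > 10000) = e^(−0.000080628·10000) = e^(−0.80628) ≈ 0.4465.

0.4465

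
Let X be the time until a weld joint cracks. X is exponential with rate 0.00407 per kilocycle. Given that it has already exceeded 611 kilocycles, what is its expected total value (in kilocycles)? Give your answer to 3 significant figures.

857

By memorylessness, E[X | X > 611] = 611 + 1/λ = 611 + 245.7 = 856.7 kilocycles.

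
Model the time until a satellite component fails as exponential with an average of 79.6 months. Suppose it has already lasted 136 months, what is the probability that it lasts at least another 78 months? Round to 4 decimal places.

0.3753

The rate is λ = 1/79.6 = 0.0125628 per month.
By the memoryless property, P(X > 136+78 | X > 136) = P(X > 78).
P(X > 78) = e^(−0.9799) ≈ 0.3753.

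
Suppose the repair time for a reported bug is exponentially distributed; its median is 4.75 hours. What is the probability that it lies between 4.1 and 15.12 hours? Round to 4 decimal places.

0.4397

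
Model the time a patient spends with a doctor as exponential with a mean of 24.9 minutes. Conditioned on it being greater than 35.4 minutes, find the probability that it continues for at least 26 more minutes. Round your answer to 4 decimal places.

The rate is λ = 1/24.9 = 0.0401606 per minute.
By the memoryless property, P(X > 35.4+26 | X > 35.4) = P(X > 26).
P(X > 26) = e^(−1.0442) ≈ 0.3520.

0.3520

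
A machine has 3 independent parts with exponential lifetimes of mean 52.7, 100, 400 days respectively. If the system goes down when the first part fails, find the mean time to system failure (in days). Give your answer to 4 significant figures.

The first failure time is exponential with rate Σλ_i = 1/52.7 + 1/100 + 1/400 = 0.0314753 per day.
E[min] = 1/Σλ = 1/0.0314753 = 31.7709 days.

31.77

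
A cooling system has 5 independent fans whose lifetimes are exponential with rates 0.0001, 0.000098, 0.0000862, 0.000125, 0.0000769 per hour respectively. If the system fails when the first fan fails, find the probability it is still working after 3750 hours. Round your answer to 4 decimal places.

0.1616

The time to first failure is exponential with rate Σλ = 0.0001 + 0.000098 + 0.0000862 + 0.000125 + 0.0000769 = 0.0004861.
P(min > 3750) = e^(−0.0004861·3750) = e^(−1.8229) ≈ 0.1616.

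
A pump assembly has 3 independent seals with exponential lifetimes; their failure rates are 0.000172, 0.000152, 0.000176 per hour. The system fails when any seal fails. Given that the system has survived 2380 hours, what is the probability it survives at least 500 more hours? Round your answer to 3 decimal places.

Time to first failure ~ Exp(Σλ) with Σλ = 0.0005.
By memorylessness, P(T > 2380+500 | T > 2380) = P(T > 500) = e^(−0.0005·500) ≈ 0.779.

0.779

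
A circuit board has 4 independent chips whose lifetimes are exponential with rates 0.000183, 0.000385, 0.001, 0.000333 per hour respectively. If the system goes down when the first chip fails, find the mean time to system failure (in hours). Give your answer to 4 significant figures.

The time to first failure is exponential with rate Σλ = 0.000183 + 0.000385 + 0.001 + 0.000333 = 0.001901.
E[min] = 1/Σλ = 1/0.001901 = 526.039 hours.

526.0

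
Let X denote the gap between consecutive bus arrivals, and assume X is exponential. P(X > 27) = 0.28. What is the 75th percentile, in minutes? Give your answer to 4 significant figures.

29.40

e^(−λ·27) = 0.28 ⇒ λ = −ln(0.28)/27 = 0.0471469.
75th percentile: 1 − e^(−λt) = 0.75, t = −ln(0.25)/λ = 29.4037 minutes.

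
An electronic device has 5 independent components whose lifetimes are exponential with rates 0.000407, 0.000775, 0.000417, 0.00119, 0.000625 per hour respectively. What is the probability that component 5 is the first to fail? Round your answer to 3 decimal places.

The time to first failure is exponential with rate Σλ = 0.000407 + 0.000775 + 0.000417 + 0.00119 + 0.000625 = 0.003414.
P(component 5 first) = λ_5/Σλ = 0.000625/0.003414 ≈ 0.183.

0.183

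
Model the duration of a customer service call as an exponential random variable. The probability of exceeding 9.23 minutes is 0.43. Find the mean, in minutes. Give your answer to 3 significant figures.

e^(−λ·9.23) = 0.43 ⇒ λ = −ln(0.43)/9.23 = 0.0914377.
Mean = 1/λ = 10.9364 minutes.

10.9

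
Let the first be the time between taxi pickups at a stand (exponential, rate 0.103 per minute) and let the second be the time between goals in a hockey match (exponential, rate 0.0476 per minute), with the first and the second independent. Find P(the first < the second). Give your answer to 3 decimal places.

λ_1 = 0.103, λ_2 = 0.0476.
For independent exponentials, P(the first < the second) = λ_1/(λ_1+λ_2) = 0.103/0.1506 ≈ 0.684.

0.684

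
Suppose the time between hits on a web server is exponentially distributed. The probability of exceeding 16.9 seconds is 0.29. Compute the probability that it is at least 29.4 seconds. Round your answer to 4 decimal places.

e^(−λ·16.9) = 0.29 ⇒ λ = −ln(0.29)/16.9 = 0.073247.
P(X > 29.4) = e^(−0.073247·29.4) = e^(−2.1535) ≈ 0.1161.

0.1161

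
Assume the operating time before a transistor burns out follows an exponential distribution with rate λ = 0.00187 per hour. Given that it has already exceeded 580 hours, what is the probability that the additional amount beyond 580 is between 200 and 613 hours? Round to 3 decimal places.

0.370

Memoryless: the residual past 580 is again Exp(λ).
P(200 < residual < 613) = e^(−λ·200) − e^(−λ·613) = 0.68798 − 0.31781 ≈ 0.370.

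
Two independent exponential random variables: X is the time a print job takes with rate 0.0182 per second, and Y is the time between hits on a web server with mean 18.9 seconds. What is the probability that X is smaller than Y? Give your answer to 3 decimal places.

λ_1 = 0.0182, λ_2 = 1/18.9 = 0.0529101.
For independent exponentials, P(X < Y) = λ_1/(λ_1+λ_2) = 0.0182/0.0711101 ≈ 0.256.

0.256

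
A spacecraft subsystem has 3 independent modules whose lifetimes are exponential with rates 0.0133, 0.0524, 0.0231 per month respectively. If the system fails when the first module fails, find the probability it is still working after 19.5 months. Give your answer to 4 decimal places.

0.1770

The time to first failure is exponential with rate Σλ = 0.0133 + 0.0524 + 0.0231 = 0.0888.
P(min > 19.5) = e^(−0.0888·19.5) = e^(−1.7316) ≈ 0.1770.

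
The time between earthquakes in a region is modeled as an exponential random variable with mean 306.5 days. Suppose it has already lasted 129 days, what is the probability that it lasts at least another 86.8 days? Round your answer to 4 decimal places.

0.7534

The rate is λ = 1/306.5 = 0.00326264 per day.
By the memoryless property, P(X > 129+86.8 | X > 129) = P(X > 86.8).
P(X > 86.8) = e^(−0.2832) ≈ 0.7534.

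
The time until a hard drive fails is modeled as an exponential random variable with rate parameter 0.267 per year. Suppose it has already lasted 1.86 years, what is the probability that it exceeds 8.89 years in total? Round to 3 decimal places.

By the memoryless property, P(X > 1.86+7.03 | X > 1.86) = P(X > 7.03).
P(X > 7.03) = e^(−1.877) ≈ 0.153.

0.153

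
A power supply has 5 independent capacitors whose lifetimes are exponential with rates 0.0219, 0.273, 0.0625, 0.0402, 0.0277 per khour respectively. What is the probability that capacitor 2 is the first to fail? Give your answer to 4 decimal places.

0.6419

The time to first failure is exponential with rate Σλ = 0.0219 + 0.273 + 0.0625 + 0.0402 + 0.0277 = 0.4253.
P(capacitor 2 first) = λ_2/Σλ = 0.273/0.4253 ≈ 0.6419.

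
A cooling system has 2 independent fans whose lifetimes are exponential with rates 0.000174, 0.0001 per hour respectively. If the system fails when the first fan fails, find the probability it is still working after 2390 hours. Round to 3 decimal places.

0.520

The time to first failure is exponential with rate Σλ = 0.000174 + 0.0001 = 0.000274.
P(min > 2390) = e^(−0.000274·2390) = e^(−0.65486) ≈ 0.520.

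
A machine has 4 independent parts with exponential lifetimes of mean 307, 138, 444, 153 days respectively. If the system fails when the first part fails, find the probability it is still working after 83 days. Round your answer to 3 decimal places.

The first failure time is exponential with rate Σλ_i = 1/307 + 1/138 + 1/444 + 1/153 = 0.0192919 per day.
P(min > 83) = e^(−0.0192919·83) = e^(−1.6012) ≈ 0.202.

0.202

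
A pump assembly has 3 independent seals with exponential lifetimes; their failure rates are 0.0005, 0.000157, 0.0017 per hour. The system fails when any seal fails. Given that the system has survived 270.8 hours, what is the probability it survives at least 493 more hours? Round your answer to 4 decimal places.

0.3129

Time to first failure ~ Exp(Σλ) with Σλ = 0.002357.
By memorylessness, P(T > 270.8+493 | T > 270.8) = P(T > 493) = e^(−0.002357·493) ≈ 0.3129.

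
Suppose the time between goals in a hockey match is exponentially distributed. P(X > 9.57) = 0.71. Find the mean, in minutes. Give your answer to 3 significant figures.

e^(−λ·9.57) = 0.71 ⇒ λ = −ln(0.71)/9.57 = 0.0357879.
Mean = 1/λ = 27.9424 minutes.

27.9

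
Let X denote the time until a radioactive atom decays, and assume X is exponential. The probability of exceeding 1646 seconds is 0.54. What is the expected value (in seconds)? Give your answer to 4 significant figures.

e^(−λ·1646) = 0.54 ⇒ λ = −ln(0.54)/1646 = 0.000374354.
Mean = 1/λ = 2671.27 seconds.

2671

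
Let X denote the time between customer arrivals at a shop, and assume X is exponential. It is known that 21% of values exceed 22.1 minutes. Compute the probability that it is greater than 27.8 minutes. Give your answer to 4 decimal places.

0.1404

e^(−λ·22.1) = 0.21 ⇒ λ = −ln(0.21)/22.1 = 0.0706175.
P(X > 27.8) = e^(−0.0706175·27.8) = e^(−1.9632) ≈ 0.1404.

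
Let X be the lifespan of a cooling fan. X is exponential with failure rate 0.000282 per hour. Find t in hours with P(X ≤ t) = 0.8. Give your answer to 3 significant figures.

Set 1 − e^(−λt) = 0.8, so t = −ln(0.2)/λ = 1.6094/0.000282 ≈ 5707.23 hours.

5710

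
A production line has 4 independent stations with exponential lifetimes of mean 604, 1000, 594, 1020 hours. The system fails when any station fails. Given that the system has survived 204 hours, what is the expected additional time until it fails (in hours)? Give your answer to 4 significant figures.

188.0

First-failure rate Σλ = 1/604 + 1/1000 + 1/594 + 1/1020 = 0.00531952.
By memorylessness the expected residual is 1/Σλ = 187.987 hours, regardless of the 204 already elapsed.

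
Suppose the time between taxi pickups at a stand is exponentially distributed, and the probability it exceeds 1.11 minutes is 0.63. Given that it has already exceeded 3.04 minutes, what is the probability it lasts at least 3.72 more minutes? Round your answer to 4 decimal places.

0.2126

From e^(−λ·1.11) = 0.63, λ = −ln(0.63)/1.11 = 0.416248.
Memoryless: P(X > 3.04+3.72 | X > 3.04) = P(X > 3.72) = e^(−0.416248·3.72) ≈ 0.2126.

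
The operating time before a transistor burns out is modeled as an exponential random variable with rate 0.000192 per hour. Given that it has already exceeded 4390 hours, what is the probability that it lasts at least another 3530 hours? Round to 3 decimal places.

0.508

By the memoryless property, P(X > 4390+3530 | X > 4390) = P(X > 3530).
P(X > 3530) = e^(−0.67776) ≈ 0.508.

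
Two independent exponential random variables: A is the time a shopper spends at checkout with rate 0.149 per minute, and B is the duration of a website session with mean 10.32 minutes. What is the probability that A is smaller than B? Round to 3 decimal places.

0.606

λ_1 = 0.149, λ_2 = 1/10.32 = 0.0968992.
For independent exponentials, P(A < B) = λ_1/(λ_1+λ_2) = 0.149/0.245899 ≈ 0.606.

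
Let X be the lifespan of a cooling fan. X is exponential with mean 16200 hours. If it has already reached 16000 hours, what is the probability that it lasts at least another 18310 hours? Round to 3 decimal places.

The rate is λ = 1/16200 = 0.0000617284 per hour.
The exponential is memoryless, so the remaining time is again Exp(λ): the condition X > 16000 is irrelevant.
P(X > 18310) = e^(−1.1302) ≈ 0.323.

0.323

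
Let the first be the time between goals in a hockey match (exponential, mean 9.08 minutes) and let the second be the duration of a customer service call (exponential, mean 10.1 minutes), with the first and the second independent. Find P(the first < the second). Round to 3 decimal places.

λ_1 = 1/9.08 = 0.110132, λ_2 = 1/10.1 = 0.0990099.
For independent exponentials, P(the first < the second) = λ_1/(λ_1+λ_2) = 0.110132/0.209142 ≈ 0.527.

0.527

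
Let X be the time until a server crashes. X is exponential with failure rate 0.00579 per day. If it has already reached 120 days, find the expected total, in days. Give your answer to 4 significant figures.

By memorylessness, E[X | X > 120] = 120 + 1/λ = 120 + 172.712 = 292.712 days.

292.7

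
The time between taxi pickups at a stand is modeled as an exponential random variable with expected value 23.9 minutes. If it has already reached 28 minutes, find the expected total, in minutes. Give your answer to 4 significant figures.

The rate is λ = 1/23.9 = 0.041841 per minute.
By memorylessness, E[X | X > 28] = 28 + 1/λ = 28 + 23.9 = 51.9 minutes.

51.90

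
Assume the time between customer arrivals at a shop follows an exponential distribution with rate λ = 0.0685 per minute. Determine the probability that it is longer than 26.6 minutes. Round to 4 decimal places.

0.1617

P(X > 26.6) = e^(−λ·26.6) = e^(−1.8221) ≈ 0.1617.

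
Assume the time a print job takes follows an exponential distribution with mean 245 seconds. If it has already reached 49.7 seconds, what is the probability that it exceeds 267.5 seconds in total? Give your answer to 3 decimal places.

The rate is λ = 1/245 = 0.00408163 per second.
P(X > s+t | X > s) = e^(−λ(s+t))/e^(−λs) = e^(−λt), independent of s = 49.7.
P(X > 217.8) = e^(−0.88898) ≈ 0.411.

0.411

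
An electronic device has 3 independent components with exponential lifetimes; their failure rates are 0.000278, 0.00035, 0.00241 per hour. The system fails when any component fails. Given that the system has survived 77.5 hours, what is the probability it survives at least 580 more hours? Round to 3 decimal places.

0.172

Time to first failure ~ Exp(Σλ) with Σλ = 0.003038.
By memorylessness, P(T > 77.5+580 | T > 77.5) = P(T > 580) = e^(−0.003038·580) ≈ 0.172.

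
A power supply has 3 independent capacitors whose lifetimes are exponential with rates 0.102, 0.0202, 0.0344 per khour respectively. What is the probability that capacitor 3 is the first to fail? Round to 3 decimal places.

0.220

The time to first failure is exponential with rate Σλ = 0.102 + 0.0202 + 0.0344 = 0.1566.
P(capacitor 3 first) = λ_3/Σλ = 0.0344/0.1566 ≈ 0.220.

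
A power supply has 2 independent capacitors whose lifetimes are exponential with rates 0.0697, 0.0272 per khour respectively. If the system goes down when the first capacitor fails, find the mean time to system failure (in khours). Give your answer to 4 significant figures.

The time to first failure is exponential with rate Σλ = 0.0697 + 0.0272 = 0.0969.
E[min] = 1/Σλ = 1/0.0969 = 10.3199 khours.

10.32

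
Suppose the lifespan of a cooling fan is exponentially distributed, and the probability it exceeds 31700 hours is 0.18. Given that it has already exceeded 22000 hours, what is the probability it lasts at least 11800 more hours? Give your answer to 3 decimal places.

From e^(−λ·31700) = 0.18, λ = −ln(0.18)/31700 = 0.0000540946.
Memoryless: P(X > 22000+11800 | X > 22000) = P(X > 11800) = e^(−0.0000540946·11800) ≈ 0.528.

0.528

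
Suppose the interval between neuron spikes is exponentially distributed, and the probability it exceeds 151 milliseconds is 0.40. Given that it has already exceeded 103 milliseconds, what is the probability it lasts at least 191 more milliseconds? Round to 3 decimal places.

0.314

From e^(−λ·151) = 0.40, λ = −ln(0.40)/151 = 0.00606815.
Memoryless: P(X > 103+191 | X > 103) = P(X > 191) = e^(−0.00606815·191) ≈ 0.314.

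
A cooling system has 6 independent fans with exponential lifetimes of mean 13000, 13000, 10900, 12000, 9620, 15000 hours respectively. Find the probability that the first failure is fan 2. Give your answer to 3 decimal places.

Rates: λ_i = 1/mean_i → 0.0000769231, 0.0000769231, 0.0000917431, 0.0000833333, 0.00010395, 0.0000666667; Σλ = 0.000499539.
P(fan 2 first) = λ_2/Σλ = 0.0000769231/0.000499539 ≈ 0.154.

0.154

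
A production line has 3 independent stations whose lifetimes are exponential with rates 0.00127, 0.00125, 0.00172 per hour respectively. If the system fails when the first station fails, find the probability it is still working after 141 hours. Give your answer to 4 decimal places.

The time to first failure is exponential with rate Σλ = 0.00127 + 0.00125 + 0.00172 = 0.00424.
P(min > 141) = e^(−0.00424·141) = e^(−0.59784) ≈ 0.5500.

0.5500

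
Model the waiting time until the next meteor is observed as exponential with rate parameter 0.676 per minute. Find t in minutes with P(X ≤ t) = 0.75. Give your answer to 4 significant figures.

2.051

Set 1 − e^(−λt) = 0.75, so t = −ln(0.25)/λ = 1.3863/0.676 ≈ 2.05073 minutes.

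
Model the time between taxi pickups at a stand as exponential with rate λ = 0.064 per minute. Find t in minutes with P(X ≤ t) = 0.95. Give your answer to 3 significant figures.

46.8

Set 1 − e^(−λt) = 0.95, so t = −ln(0.05)/λ = 2.9957/0.064 ≈ 46.8083 minutes.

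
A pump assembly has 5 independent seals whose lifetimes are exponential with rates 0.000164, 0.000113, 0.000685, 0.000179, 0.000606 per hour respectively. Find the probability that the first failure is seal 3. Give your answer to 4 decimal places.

The time to first failure is exponential with rate Σλ = 0.000164 + 0.000113 + 0.000685 + 0.000179 + 0.000606 = 0.001747.
P(seal 3 first) = λ_3/Σλ = 0.000685/0.001747 ≈ 0.3921.

0.3921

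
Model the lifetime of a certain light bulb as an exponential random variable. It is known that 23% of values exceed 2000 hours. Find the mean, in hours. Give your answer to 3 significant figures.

e^(−λ·2000) = 0.23 ⇒ λ = −ln(0.23)/2000 = 0.000734838.
Mean = 1/λ = 1360.84 hours.

1360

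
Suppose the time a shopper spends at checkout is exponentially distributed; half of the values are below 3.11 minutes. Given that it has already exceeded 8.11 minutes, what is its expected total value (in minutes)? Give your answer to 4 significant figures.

12.60

For an exponential, median = ln(2)/λ, so λ = ln 2 / 3.11 = 0.222877 per minute.
By memorylessness, E[X | X > 8.11] = 8.11 + 1/λ = 8.11 + 4.48678 = 12.5968 minutes.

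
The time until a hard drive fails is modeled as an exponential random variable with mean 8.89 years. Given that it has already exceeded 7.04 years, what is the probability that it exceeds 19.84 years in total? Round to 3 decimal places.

The rate is λ = 1/8.89 = 0.112486 per year.
By the memoryless property, P(X > 7.04+12.8 | X > 7.04) = P(X > 12.8).
P(X > 12.8) = e^(−1.4398) ≈ 0.237.

0.237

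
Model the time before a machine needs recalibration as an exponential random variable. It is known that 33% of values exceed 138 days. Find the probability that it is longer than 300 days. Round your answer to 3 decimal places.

0.090

e^(−λ·138) = 0.33 ⇒ λ = −ln(0.33)/138 = 0.00803379.
P(X > 300) = e^(−0.00803379·300) = e^(−2.4101) ≈ 0.090.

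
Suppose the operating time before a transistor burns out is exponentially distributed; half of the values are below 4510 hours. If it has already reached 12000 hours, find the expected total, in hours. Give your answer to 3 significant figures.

For an exponential, median = ln(2)/λ, so λ = ln 2 / 4510 = 0.000153691 per hour.
By memorylessness, E[X | X > 12000] = 12000 + 1/λ = 12000 + 6506.55 = 18506.6 hours.

18500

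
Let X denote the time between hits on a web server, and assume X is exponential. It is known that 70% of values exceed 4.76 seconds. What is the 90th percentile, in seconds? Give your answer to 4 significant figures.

e^(−λ·4.76) = 0.70 ⇒ λ = −ln(0.70)/4.76 = 0.0749317.
90th percentile: 1 − e^(−λt) = 0.9, t = −ln(0.1)/λ = 30.7291 seconds.

30.73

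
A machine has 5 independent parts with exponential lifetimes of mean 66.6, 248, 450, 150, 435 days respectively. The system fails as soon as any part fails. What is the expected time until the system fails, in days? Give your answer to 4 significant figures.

The first failure time is exponential with rate Σλ_i = 1/66.6 + 1/248 + 1/450 + 1/150 + 1/435 = 0.030235 per day.
E[min] = 1/Σλ = 1/0.030235 = 33.0742 days.

33.07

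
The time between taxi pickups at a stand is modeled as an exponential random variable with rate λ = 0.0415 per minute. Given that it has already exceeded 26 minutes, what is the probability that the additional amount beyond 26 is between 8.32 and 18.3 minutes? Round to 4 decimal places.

0.2401

Memoryless: the residual past 26 is again Exp(λ).
P(8.32 < residual < 18.3) = e^(−λ·8.32) − e^(−λ·18.3) = 0.70802 − 0.46792 ≈ 0.2401.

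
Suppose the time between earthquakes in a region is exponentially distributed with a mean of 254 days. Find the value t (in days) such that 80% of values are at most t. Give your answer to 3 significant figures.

409

The rate is λ = 1/254 = 0.00393701 per day.
Set 1 − e^(−λt) = 0.8, so t = −ln(0.2)/λ = 1.6094/0.00393701 ≈ 408.797 days.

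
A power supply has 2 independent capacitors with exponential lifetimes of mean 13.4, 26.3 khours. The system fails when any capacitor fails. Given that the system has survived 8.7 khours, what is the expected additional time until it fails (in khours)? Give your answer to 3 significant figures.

8.88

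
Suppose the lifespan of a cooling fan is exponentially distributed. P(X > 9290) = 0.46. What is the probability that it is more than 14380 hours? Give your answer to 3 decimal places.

0.301

e^(−λ·9290) = 0.46 ⇒ λ = −ln(0.46)/9290 = 0.0000835876.
P(X > 14380) = e^(−0.0000835876·14380) = e^(−1.202) ≈ 0.301.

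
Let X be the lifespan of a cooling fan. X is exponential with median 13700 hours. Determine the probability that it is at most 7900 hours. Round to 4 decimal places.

0.3295

For an exponential, median = ln(2)/λ, so λ = ln 2 / 13700 = 0.0000505947 per hour.
P(X ≤ 7900) = 1 − e^(−λ·7900) = 1 − e^(−0.3997) ≈ 0.3295.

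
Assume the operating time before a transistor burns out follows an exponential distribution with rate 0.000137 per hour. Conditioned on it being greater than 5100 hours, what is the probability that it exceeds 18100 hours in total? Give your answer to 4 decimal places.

0.1685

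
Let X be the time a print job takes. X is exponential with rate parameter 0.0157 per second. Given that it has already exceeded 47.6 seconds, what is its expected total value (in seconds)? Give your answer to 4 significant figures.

111.3

By memorylessness, E[X | X > 47.6] = 47.6 + 1/λ = 47.6 + 63.6943 = 111.294 seconds.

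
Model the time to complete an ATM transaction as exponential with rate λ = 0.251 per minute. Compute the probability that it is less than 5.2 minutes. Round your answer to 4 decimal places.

0.7289

P(X ≤ 5.2) = 1 − e^(−λ·5.2) = 1 − e^(−1.3052) ≈ 0.7289.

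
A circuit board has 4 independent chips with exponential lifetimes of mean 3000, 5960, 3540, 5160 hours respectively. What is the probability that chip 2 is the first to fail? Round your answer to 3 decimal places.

0.172

Rates: λ_i = 1/mean_i → 0.000333333, 0.000167785, 0.000282486, 0.000193798; Σλ = 0.000977403.
P(chip 2 first) = λ_2/Σλ = 0.000167785/0.000977403 ≈ 0.172.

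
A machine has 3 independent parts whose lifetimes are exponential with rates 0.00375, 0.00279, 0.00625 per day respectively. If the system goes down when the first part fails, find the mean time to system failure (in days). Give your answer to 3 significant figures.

The time to first failure is exponential with rate Σλ = 0.00375 + 0.00279 + 0.00625 = 0.01279.
E[min] = 1/Σλ = 1/0.01279 = 78.1861 days.

78.2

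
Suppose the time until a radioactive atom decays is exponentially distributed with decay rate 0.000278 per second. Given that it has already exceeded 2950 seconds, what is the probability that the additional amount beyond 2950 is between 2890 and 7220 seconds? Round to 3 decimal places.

0.313

Memoryless: the residual past 2950 is again Exp(λ).
P(2890 < residual < 7220) = e^(−λ·2890) − e^(−λ·7220) = 0.44779 − 0.13437 ≈ 0.313.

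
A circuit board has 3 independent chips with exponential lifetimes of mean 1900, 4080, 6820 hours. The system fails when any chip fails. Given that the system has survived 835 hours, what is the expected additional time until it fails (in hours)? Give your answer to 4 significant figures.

1089

First-failure rate Σλ = 1/1900 + 1/4080 + 1/6820 = 0.000918041.
By memorylessness the expected residual is 1/Σλ = 1089.28 hours, regardless of the 835 already elapsed.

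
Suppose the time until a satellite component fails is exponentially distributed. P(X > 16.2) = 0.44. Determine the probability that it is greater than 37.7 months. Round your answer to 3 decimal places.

e^(−λ·16.2) = 0.44 ⇒ λ = −ln(0.44)/16.2 = 0.0506778.
P(X > 37.7) = e^(−0.0506778·37.7) = e^(−1.9106) ≈ 0.148.

0.148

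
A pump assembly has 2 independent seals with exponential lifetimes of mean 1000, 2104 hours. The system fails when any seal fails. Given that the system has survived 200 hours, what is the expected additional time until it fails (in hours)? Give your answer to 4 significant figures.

677.8

First-failure rate Σλ = 1/1000 + 1/2104 = 0.00147529.
By memorylessness the expected residual is 1/Σλ = 677.835 hours, regardless of the 200 already elapsed.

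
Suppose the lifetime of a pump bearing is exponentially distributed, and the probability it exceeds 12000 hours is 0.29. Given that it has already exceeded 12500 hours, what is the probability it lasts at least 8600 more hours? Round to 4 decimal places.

0.4118

From e^(−λ·12000) = 0.29, λ = −ln(0.29)/12000 = 0.000103156.
Memoryless: P(X > 12500+8600 | X > 12500) = P(X > 8600) = e^(−0.000103156·8600) ≈ 0.4118.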